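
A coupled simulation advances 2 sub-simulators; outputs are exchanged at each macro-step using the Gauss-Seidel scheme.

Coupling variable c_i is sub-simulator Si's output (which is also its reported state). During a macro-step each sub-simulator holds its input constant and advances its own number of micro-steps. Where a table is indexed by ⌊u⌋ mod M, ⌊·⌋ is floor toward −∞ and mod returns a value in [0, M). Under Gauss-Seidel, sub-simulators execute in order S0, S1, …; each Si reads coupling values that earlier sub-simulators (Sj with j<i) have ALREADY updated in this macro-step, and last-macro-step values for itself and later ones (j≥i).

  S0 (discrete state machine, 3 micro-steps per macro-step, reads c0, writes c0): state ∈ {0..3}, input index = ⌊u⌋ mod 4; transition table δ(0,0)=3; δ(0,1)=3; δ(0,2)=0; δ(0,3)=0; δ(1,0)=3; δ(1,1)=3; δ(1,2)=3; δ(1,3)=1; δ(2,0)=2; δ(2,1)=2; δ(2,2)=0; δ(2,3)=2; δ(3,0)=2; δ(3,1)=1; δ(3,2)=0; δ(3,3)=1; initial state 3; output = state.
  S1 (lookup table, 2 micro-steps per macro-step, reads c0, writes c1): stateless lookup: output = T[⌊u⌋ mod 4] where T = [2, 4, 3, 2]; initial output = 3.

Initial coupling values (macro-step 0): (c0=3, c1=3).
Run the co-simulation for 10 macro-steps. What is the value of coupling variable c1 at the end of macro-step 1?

macro 1: S0 reads c0=3 → after 3×micro: 1; S1 reads c0=1 → after 2×micro: 4 ⇒ (c0=1, c1=4)
macro 2: S0 reads c0=1 → after 3×micro: 3; S1 reads c0=3 → after 2×micro: 2 ⇒ (c0=3, c1=2)
macro 3: S0 reads c0=3 → after 3×micro: 1; S1 reads c0=1 → after 2×micro: 4 ⇒ (c0=1, c1=4)
macro 4: S0 reads c0=1 → after 3×micro: 3; S1 reads c0=3 → after 2×micro: 2 ⇒ (c0=3, c1=2)
macro 5: S0 reads c0=3 → after 3×micro: 1; S1 reads c0=1 → after 2×micro: 4 ⇒ (c0=1, c1=4)
macro 6: S0 reads c0=1 → after 3×micro: 3; S1 reads c0=3 → after 2×micro: 2 ⇒ (c0=3, c1=2)
macro 7: S0 reads c0=3 → after 3×micro: 1; S1 reads c0=1 → after 2×micro: 4 ⇒ (c0=1, c1=4)
macro 8: S0 reads c0=1 → after 3×micro: 3; S1 reads c0=3 → after 2×micro: 2 ⇒ (c0=3, c1=2)
macro 9: S0 reads c0=3 → after 3×micro: 1; S1 reads c0=1 → after 2×micro: 4 ⇒ (c0=1, c1=4)
macro 10: S0 reads c0=1 → after 3×micro: 3; S1 reads c0=3 → after 2×micro: 2 ⇒ (c0=3, c1=2)

c1 at macro-step 1 = 4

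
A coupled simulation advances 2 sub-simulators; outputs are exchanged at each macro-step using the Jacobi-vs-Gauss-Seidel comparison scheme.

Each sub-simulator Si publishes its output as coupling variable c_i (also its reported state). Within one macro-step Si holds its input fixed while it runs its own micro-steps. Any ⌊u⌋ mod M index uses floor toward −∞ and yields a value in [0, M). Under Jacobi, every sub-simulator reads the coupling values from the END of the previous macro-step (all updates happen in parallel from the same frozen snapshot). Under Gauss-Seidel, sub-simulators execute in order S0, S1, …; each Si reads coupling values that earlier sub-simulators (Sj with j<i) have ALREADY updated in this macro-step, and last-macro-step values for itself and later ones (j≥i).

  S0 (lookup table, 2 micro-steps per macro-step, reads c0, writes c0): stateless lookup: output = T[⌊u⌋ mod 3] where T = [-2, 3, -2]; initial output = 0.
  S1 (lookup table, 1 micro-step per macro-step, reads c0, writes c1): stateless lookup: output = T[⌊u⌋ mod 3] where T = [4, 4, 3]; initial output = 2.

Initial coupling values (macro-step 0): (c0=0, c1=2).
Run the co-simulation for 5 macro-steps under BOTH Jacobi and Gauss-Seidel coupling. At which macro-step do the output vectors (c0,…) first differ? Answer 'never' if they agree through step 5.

first divergence at macro-step: never

[Jacobi] macro 1: S0 reads c0=0 → after 2×micro: -2; S1 reads c0=0 → after 1×micro: 4 ⇒ (c0=-2, c1=4)
[Jacobi] macro 2: S0 reads c0=-2 → after 2×micro: 3; S1 reads c0=-2 → after 1×micro: 4 ⇒ (c0=3, c1=4)
[Jacobi] macro 3: S0 reads c0=3 → after 2×micro: -2; S1 reads c0=3 → after 1×micro: 4 ⇒ (c0=-2, c1=4)
[Jacobi] macro 4: S0 reads c0=-2 → after 2×micro: 3; S1 reads c0=-2 → after 1×micro: 4 ⇒ (c0=3, c1=4)
[Jacobi] macro 5: S0 reads c0=3 → after 2×micro: -2; S1 reads c0=3 → after 1×micro: 4 ⇒ (c0=-2, c1=4)
[Gauss-Seidel] macro 1: S0 reads c0=0 → after 2×micro: -2; S1 reads c0=-2 → after 1×micro: 4 ⇒ (c0=-2, c1=4)
[Gauss-Seidel] macro 2: S0 reads c0=-2 → after 2×micro: 3; S1 reads c0=3 → after 1×micro: 4 ⇒ (c0=3, c1=4)
[Gauss-Seidel] macro 3: S0 reads c0=3 → after 2×micro: -2; S1 reads c0=-2 → after 1×micro: 4 ⇒ (c0=-2, c1=4)
[Gauss-Seidel] macro 4: S0 reads c0=-2 → after 2×micro: 3; S1 reads c0=3 → after 1×micro: 4 ⇒ (c0=3, c1=4)
[Gauss-Seidel] macro 5: S0 reads c0=3 → after 2×micro: -2; S1 reads c0=-2 → after 1×micro: 4 ⇒ (c0=-2, c1=4)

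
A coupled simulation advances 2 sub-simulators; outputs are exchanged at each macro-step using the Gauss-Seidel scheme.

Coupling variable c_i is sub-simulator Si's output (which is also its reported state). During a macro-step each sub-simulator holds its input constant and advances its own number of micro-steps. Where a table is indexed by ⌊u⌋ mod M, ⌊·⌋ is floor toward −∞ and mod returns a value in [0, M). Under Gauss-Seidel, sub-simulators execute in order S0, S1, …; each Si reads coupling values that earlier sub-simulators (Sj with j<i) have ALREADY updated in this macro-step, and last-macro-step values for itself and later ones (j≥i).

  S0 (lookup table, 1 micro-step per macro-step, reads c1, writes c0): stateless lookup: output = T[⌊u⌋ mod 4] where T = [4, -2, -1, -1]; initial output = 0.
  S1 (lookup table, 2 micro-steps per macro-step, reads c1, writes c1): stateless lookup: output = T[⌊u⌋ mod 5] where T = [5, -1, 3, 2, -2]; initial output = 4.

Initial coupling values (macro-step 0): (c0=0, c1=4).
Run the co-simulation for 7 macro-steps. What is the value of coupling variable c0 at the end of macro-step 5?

macro 1: S0 reads c1=4 → after 1×micro: 4; S1 reads c1=4 → after 2×micro: -2 ⇒ (c0=4, c1=-2)
macro 2: S0 reads c1=-2 → after 1×micro: -1; S1 reads c1=-2 → after 2×micro: 2 ⇒ (c0=-1, c1=2)
macro 3: S0 reads c1=2 → after 1×micro: -1; S1 reads c1=2 → after 2×micro: 3 ⇒ (c0=-1, c1=3)
macro 4: S0 reads c1=3 → after 1×micro: -1; S1 reads c1=3 → after 2×micro: 2 ⇒ (c0=-1, c1=2)
macro 5: S0 reads c1=2 → after 1×micro: -1; S1 reads c1=2 → after 2×micro: 3 ⇒ (c0=-1, c1=3)
macro 6: S0 reads c1=3 → after 1×micro: -1; S1 reads c1=3 → after 2×micro: 2 ⇒ (c0=-1, c1=2)
macro 7: S0 reads c1=2 → after 1×micro: -1; S1 reads c1=2 → after 2×micro: 3 ⇒ (c0=-1, c1=3)

c0 at macro-step 5 = -1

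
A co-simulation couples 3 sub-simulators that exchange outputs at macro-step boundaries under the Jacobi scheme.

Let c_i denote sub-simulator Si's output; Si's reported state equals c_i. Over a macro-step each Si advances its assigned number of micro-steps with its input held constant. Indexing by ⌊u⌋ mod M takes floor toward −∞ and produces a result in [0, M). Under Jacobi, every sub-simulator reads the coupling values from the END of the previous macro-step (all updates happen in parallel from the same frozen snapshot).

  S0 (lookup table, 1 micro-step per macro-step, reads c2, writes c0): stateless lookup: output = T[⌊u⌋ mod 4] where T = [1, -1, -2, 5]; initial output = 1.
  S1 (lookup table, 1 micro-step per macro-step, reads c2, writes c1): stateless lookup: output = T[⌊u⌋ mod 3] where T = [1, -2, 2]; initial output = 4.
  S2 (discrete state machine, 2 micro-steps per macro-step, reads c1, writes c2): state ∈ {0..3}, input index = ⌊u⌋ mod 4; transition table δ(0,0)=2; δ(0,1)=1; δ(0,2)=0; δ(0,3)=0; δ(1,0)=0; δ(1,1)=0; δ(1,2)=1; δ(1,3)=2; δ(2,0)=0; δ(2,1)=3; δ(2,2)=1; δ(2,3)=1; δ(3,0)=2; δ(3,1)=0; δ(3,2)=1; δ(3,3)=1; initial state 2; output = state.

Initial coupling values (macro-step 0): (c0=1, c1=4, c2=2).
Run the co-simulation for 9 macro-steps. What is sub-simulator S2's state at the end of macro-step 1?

macro 1: S0 reads c2=2 → after 1×micro: -2; S1 reads c2=2 → after 1×micro: 2; S2 reads c1=4 → after 2×micro: 2 ⇒ (c0=-2, c1=2, c2=2)
macro 2: S0 reads c2=2 → after 1×micro: -2; S1 reads c2=2 → after 1×micro: 2; S2 reads c1=2 → after 2×micro: 1 ⇒ (c0=-2, c1=2, c2=1)
macro 3: S0 reads c2=1 → after 1×micro: -1; S1 reads c2=1 → after 1×micro: -2; S2 reads c1=2 → after 2×micro: 1 ⇒ (c0=-1, c1=-2, c2=1)
macro 4: S0 reads c2=1 → after 1×micro: -1; S1 reads c2=1 → after 1×micro: -2; S2 reads c1=-2 → after 2×micro: 1 ⇒ (c0=-1, c1=-2, c2=1)
macro 5: S0 reads c2=1 → after 1×micro: -1; S1 reads c2=1 → after 1×micro: -2; S2 reads c1=-2 → after 2×micro: 1 ⇒ (c0=-1, c1=-2, c2=1)
macro 6: S0 reads c2=1 → after 1×micro: -1; S1 reads c2=1 → after 1×micro: -2; S2 reads c1=-2 → after 2×micro: 1 ⇒ (c0=-1, c1=-2, c2=1)
macro 7: S0 reads c2=1 → after 1×micro: -1; S1 reads c2=1 → after 1×micro: -2; S2 reads c1=-2 → after 2×micro: 1 ⇒ (c0=-1, c1=-2, c2=1)
macro 8: S0 reads c2=1 → after 1×micro: -1; S1 reads c2=1 → after 1×micro: -2; S2 reads c1=-2 → after 2×micro: 1 ⇒ (c0=-1, c1=-2, c2=1)
macro 9: S0 reads c2=1 → after 1×micro: -1; S1 reads c2=1 → after 1×micro: -2; S2 reads c1=-2 → after 2×micro: 1 ⇒ (c0=-1, c1=-2, c2=1)

S2 state at macro-step 1 = 2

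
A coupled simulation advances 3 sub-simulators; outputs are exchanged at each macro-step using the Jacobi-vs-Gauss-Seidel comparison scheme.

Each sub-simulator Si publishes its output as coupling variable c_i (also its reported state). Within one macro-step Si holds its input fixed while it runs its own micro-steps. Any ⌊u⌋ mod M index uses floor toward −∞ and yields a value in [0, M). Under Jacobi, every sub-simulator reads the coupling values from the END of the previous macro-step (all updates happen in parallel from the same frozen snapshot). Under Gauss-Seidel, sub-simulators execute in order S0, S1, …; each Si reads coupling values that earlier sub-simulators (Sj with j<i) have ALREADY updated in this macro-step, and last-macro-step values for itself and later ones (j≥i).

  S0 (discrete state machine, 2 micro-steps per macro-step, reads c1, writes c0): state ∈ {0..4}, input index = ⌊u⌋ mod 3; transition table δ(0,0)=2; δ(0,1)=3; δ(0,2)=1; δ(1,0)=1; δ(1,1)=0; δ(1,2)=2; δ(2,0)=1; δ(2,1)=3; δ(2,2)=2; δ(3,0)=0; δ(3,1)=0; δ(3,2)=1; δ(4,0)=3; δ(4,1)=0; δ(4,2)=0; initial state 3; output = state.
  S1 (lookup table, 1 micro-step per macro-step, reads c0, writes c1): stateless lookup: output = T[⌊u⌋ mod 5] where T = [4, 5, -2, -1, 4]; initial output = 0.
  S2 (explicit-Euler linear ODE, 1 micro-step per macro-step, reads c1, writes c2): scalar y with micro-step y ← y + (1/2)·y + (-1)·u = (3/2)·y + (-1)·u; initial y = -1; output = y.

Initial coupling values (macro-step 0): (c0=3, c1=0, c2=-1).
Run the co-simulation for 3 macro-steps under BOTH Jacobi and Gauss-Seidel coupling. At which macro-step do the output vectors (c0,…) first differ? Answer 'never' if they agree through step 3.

[Jacobi] macro 1: S0 reads c1=0 → after 2×micro: 2; S1 reads c0=3 → after 1×micro: -1; S2 reads c1=0 → after 1×micro: -3/2 ⇒ (c0=2, c1=-1, c2=-3/2)
[Jacobi] macro 2: S0 reads c1=-1 → after 2×micro: 2; S1 reads c0=2 → after 1×micro: -2; S2 reads c1=-1 → after 1×micro: -5/4 ⇒ (c0=2, c1=-2, c2=-5/4)
[Jacobi] macro 3: S0 reads c1=-2 → after 2×micro: 0; S1 reads c0=2 → after 1×micro: -2; S2 reads c1=-2 → after 1×micro: 1/8 ⇒ (c0=0, c1=-2, c2=1/8)
[Gauss-Seidel] macro 1: S0 reads c1=0 → after 2×micro: 2; S1 reads c0=2 → after 1×micro: -2; S2 reads c1=-2 → after 1×micro: 1/2 ⇒ (c0=2, c1=-2, c2=1/2)
[Gauss-Seidel] macro 2: S0 reads c1=-2 → after 2×micro: 0; S1 reads c0=0 → after 1×micro: 4; S2 reads c1=4 → after 1×micro: -13/4 ⇒ (c0=0, c1=4, c2=-13/4)
[Gauss-Seidel] macro 3: S0 reads c1=4 → after 2×micro: 0; S1 reads c0=0 → after 1×micro: 4; S2 reads c1=4 → after 1×micro: -71/8 ⇒ (c0=0, c1=4, c2=-71/8)

first divergence at macro-step: 1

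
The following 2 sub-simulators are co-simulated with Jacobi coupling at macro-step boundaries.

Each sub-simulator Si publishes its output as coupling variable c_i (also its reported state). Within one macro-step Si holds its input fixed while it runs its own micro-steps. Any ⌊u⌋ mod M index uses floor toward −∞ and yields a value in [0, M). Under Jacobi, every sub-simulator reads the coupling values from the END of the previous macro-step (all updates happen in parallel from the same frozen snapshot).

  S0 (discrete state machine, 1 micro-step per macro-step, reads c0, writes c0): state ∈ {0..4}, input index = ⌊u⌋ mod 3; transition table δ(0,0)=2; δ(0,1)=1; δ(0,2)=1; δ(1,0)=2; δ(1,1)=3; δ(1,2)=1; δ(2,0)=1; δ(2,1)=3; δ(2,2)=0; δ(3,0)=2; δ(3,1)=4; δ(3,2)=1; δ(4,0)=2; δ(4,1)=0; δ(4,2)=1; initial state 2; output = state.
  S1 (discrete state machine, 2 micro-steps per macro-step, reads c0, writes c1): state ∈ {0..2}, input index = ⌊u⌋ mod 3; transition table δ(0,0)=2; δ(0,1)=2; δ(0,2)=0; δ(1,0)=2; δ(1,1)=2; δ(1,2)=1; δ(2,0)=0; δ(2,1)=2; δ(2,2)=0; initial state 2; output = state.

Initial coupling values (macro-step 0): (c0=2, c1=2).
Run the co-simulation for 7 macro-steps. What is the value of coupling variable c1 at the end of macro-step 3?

c1 at macro-step 3 = 0

macro 1: S0 reads c0=2 → after 1×micro: 0; S1 reads c0=2 → after 2×micro: 0 ⇒ (c0=0, c1=0)
macro 2: S0 reads c0=0 → after 1×micro: 2; S1 reads c0=0 → after 2×micro: 0 ⇒ (c0=2, c1=0)
macro 3: S0 reads c0=2 → after 1×micro: 0; S1 reads c0=2 → after 2×micro: 0 ⇒ (c0=0, c1=0)
macro 4: S0 reads c0=0 → after 1×micro: 2; S1 reads c0=0 → after 2×micro: 0 ⇒ (c0=2, c1=0)
macro 5: S0 reads c0=2 → after 1×micro: 0; S1 reads c0=2 → after 2×micro: 0 ⇒ (c0=0, c1=0)
macro 6: S0 reads c0=0 → after 1×micro: 2; S1 reads c0=0 → after 2×micro: 0 ⇒ (c0=2, c1=0)
macro 7: S0 reads c0=2 → after 1×micro: 0; S1 reads c0=2 → after 2×micro: 0 ⇒ (c0=0, c1=0)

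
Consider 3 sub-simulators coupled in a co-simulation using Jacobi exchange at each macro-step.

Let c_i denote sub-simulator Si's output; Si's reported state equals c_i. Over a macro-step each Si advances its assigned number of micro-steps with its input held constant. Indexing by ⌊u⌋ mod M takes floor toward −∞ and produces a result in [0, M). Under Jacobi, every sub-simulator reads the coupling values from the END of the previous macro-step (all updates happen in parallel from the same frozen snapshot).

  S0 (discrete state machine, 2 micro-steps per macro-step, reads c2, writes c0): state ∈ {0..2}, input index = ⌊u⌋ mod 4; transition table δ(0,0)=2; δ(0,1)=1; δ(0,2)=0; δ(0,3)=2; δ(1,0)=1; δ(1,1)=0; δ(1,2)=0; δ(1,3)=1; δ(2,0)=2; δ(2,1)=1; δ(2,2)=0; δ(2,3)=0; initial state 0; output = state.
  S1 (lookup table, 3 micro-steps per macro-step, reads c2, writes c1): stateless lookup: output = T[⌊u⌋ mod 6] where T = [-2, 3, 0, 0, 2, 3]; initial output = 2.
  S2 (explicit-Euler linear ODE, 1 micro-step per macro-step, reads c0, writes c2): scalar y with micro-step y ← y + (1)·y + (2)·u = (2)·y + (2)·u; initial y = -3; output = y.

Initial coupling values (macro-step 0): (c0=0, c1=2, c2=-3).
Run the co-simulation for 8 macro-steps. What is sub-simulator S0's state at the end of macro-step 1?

S0 state at macro-step 1 = 0

macro 1: S0 reads c2=-3 → after 2×micro: 0; S1 reads c2=-3 → after 3×micro: 0; S2 reads c0=0 → after 1×micro: -6 ⇒ (c0=0, c1=0, c2=-6)
macro 2: S0 reads c2=-6 → after 2×micro: 0; S1 reads c2=-6 → after 3×micro: -2; S2 reads c0=0 → after 1×micro: -12 ⇒ (c0=0, c1=-2, c2=-12)
macro 3: S0 reads c2=-12 → after 2×micro: 2; S1 reads c2=-12 → after 3×micro: -2; S2 reads c0=0 → after 1×micro: -24 ⇒ (c0=2, c1=-2, c2=-24)
macro 4: S0 reads c2=-24 → after 2×micro: 2; S1 reads c2=-24 → after 3×micro: -2; S2 reads c0=2 → after 1×micro: -44 ⇒ (c0=2, c1=-2, c2=-44)
macro 5: S0 reads c2=-44 → after 2×micro: 2; S1 reads c2=-44 → after 3×micro: 2; S2 reads c0=2 → after 1×micro: -84 ⇒ (c0=2, c1=2, c2=-84)
macro 6: S0 reads c2=-84 → after 2×micro: 2; S1 reads c2=-84 → after 3×micro: -2; S2 reads c0=2 → after 1×micro: -164 ⇒ (c0=2, c1=-2, c2=-164)
macro 7: S0 reads c2=-164 → after 2×micro: 2; S1 reads c2=-164 → after 3×micro: 2; S2 reads c0=2 → after 1×micro: -324 ⇒ (c0=2, c1=2, c2=-324)
macro 8: S0 reads c2=-324 → after 2×micro: 2; S1 reads c2=-324 → after 3×micro: -2; S2 reads c0=2 → after 1×micro: -644 ⇒ (c0=2, c1=-2, c2=-644)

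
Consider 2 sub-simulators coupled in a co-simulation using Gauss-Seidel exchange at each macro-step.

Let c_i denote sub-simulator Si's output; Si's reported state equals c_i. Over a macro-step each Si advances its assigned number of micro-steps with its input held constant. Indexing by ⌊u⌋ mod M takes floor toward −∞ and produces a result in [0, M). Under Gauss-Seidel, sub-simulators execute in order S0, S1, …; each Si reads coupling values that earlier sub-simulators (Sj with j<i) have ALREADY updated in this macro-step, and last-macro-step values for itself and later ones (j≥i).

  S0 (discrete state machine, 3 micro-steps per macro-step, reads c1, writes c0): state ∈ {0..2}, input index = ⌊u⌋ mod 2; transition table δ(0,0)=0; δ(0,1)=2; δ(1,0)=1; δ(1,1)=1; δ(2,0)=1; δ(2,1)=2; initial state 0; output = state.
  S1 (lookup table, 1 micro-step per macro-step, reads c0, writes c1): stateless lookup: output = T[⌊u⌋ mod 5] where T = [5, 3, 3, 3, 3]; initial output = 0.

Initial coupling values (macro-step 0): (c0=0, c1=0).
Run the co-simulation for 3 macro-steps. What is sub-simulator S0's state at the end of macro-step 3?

S0 state at macro-step 3 = 2

macro 1: S0 reads c1=0 → after 3×micro: 0; S1 reads c0=0 → after 1×micro: 5 ⇒ (c0=0, c1=5)
macro 2: S0 reads c1=5 → after 3×micro: 2; S1 reads c0=2 → after 1×micro: 3 ⇒ (c0=2, c1=3)
macro 3: S0 reads c1=3 → after 3×micro: 2; S1 reads c0=2 → after 1×micro: 3 ⇒ (c0=2, c1=3)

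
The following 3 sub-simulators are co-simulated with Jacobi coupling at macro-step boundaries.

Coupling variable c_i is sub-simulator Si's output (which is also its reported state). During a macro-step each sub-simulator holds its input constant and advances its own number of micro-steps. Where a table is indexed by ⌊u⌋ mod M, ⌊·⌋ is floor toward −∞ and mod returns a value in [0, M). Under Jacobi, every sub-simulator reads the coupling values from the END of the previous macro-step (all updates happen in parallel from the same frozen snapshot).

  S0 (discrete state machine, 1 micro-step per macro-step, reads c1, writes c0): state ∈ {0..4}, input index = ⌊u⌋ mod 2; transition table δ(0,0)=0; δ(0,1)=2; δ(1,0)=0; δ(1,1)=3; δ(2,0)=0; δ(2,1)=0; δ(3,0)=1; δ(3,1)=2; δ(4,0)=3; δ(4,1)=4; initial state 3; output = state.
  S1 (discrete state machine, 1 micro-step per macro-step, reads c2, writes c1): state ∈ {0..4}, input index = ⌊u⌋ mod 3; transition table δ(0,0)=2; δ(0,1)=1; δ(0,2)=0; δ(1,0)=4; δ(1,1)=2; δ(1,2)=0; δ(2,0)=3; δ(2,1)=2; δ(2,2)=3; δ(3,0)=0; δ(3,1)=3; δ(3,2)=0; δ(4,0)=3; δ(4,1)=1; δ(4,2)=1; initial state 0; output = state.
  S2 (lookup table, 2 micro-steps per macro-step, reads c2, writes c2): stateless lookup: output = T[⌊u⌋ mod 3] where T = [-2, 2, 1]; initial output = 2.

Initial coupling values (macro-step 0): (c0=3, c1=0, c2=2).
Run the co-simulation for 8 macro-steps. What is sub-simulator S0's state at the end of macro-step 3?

S0 state at macro-step 3 = 2

macro 1: S0 reads c1=0 → after 1×micro: 1; S1 reads c2=2 → after 1×micro: 0; S2 reads c2=2 → after 2×micro: 1 ⇒ (c0=1, c1=0, c2=1)
macro 2: S0 reads c1=0 → after 1×micro: 0; S1 reads c2=1 → after 1×micro: 1; S2 reads c2=1 → after 2×micro: 2 ⇒ (c0=0, c1=1, c2=2)
macro 3: S0 reads c1=1 → after 1×micro: 2; S1 reads c2=2 → after 1×micro: 0; S2 reads c2=2 → after 2×micro: 1 ⇒ (c0=2, c1=0, c2=1)
macro 4: S0 reads c1=0 → after 1×micro: 0; S1 reads c2=1 → after 1×micro: 1; S2 reads c2=1 → after 2×micro: 2 ⇒ (c0=0, c1=1, c2=2)
macro 5: S0 reads c1=1 → after 1×micro: 2; S1 reads c2=2 → after 1×micro: 0; S2 reads c2=2 → after 2×micro: 1 ⇒ (c0=2, c1=0, c2=1)
macro 6: S0 reads c1=0 → after 1×micro: 0; S1 reads c2=1 → after 1×micro: 1; S2 reads c2=1 → after 2×micro: 2 ⇒ (c0=0, c1=1, c2=2)
macro 7: S0 reads c1=1 → after 1×micro: 2; S1 reads c2=2 → after 1×micro: 0; S2 reads c2=2 → after 2×micro: 1 ⇒ (c0=2, c1=0, c2=1)
macro 8: S0 reads c1=0 → after 1×micro: 0; S1 reads c2=1 → after 1×micro: 1; S2 reads c2=1 → after 2×micro: 2 ⇒ (c0=0, c1=1, c2=2)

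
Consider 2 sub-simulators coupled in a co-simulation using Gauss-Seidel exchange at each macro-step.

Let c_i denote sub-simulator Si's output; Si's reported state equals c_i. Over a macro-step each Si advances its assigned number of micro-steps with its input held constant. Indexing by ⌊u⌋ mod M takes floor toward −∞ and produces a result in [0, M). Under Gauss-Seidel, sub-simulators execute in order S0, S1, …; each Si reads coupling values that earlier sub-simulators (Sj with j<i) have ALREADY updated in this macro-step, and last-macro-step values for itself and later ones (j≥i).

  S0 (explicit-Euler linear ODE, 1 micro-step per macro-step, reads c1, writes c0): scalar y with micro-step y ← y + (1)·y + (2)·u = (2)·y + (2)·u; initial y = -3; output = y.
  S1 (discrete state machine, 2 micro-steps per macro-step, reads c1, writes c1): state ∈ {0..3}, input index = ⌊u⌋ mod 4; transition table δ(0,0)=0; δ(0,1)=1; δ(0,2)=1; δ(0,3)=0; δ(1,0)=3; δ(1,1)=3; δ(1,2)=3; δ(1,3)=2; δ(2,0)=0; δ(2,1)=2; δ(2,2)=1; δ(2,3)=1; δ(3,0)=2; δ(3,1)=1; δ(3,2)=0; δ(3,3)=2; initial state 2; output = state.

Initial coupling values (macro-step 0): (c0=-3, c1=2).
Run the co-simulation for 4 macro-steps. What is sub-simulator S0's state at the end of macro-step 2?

macro 1: S0 reads c1=2 → after 1×micro: -2; S1 reads c1=2 → after 2×micro: 3 ⇒ (c0=-2, c1=3)
macro 2: S0 reads c1=3 → after 1×micro: 2; S1 reads c1=3 → after 2×micro: 1 ⇒ (c0=2, c1=1)
macro 3: S0 reads c1=1 → after 1×micro: 6; S1 reads c1=1 → after 2×micro: 1 ⇒ (c0=6, c1=1)
macro 4: S0 reads c1=1 → after 1×micro: 14; S1 reads c1=1 → after 2×micro: 1 ⇒ (c0=14, c1=1)

S0 state at macro-step 2 = 2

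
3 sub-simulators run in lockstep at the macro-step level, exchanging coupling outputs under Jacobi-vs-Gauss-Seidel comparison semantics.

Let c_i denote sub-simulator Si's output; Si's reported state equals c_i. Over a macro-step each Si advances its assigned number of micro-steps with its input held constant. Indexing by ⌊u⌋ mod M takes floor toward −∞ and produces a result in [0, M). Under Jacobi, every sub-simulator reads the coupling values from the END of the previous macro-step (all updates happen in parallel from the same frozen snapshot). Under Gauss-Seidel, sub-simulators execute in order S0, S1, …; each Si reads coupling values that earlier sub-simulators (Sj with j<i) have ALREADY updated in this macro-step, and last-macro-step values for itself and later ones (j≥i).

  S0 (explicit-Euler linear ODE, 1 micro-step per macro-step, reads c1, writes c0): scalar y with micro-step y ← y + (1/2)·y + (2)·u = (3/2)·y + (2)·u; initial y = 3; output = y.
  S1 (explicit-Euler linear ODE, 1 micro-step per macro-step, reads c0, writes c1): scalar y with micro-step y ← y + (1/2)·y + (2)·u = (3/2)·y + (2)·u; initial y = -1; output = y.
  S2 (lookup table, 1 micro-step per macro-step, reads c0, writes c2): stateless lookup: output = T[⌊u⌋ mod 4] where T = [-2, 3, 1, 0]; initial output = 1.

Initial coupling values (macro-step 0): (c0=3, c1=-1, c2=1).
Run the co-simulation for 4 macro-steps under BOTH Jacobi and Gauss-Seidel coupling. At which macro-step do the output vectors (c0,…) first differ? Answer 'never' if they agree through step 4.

first divergence at macro-step: 1

[Jacobi] macro 1: S0 reads c1=-1 → after 1×micro: 5/2; S1 reads c0=3 → after 1×micro: 9/2; S2 reads c0=3 → after 1×micro: 0 ⇒ (c0=5/2, c1=9/2, c2=0)
[Jacobi] macro 2: S0 reads c1=9/2 → after 1×micro: 51/4; S1 reads c0=5/2 → after 1×micro: 47/4; S2 reads c0=5/2 → after 1×micro: 1 ⇒ (c0=51/4, c1=47/4, c2=1)
[Jacobi] macro 3: S0 reads c1=47/4 → after 1×micro: 341/8; S1 reads c0=51/4 → after 1×micro: 345/8; S2 reads c0=51/4 → after 1×micro: -2 ⇒ (c0=341/8, c1=345/8, c2=-2)
[Jacobi] macro 4: S0 reads c1=345/8 → after 1×micro: 2403/16; S1 reads c0=341/8 → after 1×micro: 2399/16; S2 reads c0=341/8 → after 1×micro: 1 ⇒ (c0=2403/16, c1=2399/16, c2=1)
[Gauss-Seidel] macro 1: S0 reads c1=-1 → after 1×micro: 5/2; S1 reads c0=5/2 → after 1×micro: 7/2; S2 reads c0=5/2 → after 1×micro: 1 ⇒ (c0=5/2, c1=7/2, c2=1)
[Gauss-Seidel] macro 2: S0 reads c1=7/2 → after 1×micro: 43/4; S1 reads c0=43/4 → after 1×micro: 107/4; S2 reads c0=43/4 → after 1×micro: 1 ⇒ (c0=43/4, c1=107/4, c2=1)
[Gauss-Seidel] macro 3: S0 reads c1=107/4 → after 1×micro: 557/8; S1 reads c0=557/8 → after 1×micro: 1435/8; S2 reads c0=557/8 → after 1×micro: 3 ⇒ (c0=557/8, c1=1435/8, c2=3)
[Gauss-Seidel] macro 4: S0 reads c1=1435/8 → after 1×micro: 7411/16; S1 reads c0=7411/16 → after 1×micro: 19127/16; S2 reads c0=7411/16 → after 1×micro: 0 ⇒ (c0=7411/16, c1=19127/16, c2=0)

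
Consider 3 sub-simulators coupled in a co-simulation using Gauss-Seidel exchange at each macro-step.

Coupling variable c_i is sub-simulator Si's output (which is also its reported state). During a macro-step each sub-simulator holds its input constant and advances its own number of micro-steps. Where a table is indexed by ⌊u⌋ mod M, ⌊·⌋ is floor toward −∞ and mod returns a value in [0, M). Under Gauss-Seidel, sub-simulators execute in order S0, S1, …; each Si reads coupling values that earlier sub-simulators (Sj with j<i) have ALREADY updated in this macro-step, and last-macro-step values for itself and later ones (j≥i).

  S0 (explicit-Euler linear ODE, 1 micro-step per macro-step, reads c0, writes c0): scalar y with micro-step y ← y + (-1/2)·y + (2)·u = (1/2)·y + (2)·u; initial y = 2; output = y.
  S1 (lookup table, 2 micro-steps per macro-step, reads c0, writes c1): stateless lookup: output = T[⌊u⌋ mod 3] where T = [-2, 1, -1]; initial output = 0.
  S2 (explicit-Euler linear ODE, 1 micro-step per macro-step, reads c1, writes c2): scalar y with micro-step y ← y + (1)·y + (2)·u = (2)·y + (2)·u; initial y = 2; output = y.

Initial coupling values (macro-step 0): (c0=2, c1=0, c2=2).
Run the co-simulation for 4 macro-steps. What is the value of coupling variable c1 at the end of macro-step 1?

macro 1: S0 reads c0=2 → after 1×micro: 5; S1 reads c0=5 → after 2×micro: -1; S2 reads c1=-1 → after 1×micro: 2 ⇒ (c0=5, c1=-1, c2=2)
macro 2: S0 reads c0=5 → after 1×micro: 25/2; S1 reads c0=25/2 → after 2×micro: -2; S2 reads c1=-2 → after 1×micro: 0 ⇒ (c0=25/2, c1=-2, c2=0)
macro 3: S0 reads c0=25/2 → after 1×micro: 125/4; S1 reads c0=125/4 → after 2×micro: 1; S2 reads c1=1 → after 1×micro: 2 ⇒ (c0=125/4, c1=1, c2=2)
macro 4: S0 reads c0=125/4 → after 1×micro: 625/8; S1 reads c0=625/8 → after 2×micro: -2; S2 reads c1=-2 → after 1×micro: 0 ⇒ (c0=625/8, c1=-2, c2=0)

c1 at macro-step 1 = -1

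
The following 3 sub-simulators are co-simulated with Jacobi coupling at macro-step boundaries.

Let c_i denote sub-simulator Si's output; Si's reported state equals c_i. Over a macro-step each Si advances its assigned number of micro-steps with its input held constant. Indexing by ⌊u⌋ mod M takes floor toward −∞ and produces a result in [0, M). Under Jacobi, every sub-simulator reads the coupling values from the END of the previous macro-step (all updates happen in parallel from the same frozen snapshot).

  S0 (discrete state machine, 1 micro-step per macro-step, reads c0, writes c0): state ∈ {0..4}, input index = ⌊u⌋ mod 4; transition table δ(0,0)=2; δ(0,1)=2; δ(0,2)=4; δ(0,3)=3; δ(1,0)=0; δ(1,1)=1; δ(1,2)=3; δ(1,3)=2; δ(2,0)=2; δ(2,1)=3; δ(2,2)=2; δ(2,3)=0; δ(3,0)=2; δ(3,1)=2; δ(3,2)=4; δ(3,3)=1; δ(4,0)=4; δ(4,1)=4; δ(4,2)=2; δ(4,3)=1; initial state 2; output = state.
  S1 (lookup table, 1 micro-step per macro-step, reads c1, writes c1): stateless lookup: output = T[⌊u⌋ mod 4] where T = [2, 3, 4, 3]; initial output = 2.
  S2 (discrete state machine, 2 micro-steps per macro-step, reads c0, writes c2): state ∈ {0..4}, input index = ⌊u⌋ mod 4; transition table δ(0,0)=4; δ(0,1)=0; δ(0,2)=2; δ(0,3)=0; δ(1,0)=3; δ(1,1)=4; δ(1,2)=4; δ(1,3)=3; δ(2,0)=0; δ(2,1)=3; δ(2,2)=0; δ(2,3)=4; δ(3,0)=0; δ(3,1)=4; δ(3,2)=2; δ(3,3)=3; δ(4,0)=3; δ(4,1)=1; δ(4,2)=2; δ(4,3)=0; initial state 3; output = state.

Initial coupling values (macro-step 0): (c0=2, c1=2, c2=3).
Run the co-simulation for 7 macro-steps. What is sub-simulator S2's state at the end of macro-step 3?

macro 1: S0 reads c0=2 → after 1×micro: 2; S1 reads c1=2 → after 1×micro: 4; S2 reads c0=2 → after 2×micro: 0 ⇒ (c0=2, c1=4, c2=0)
macro 2: S0 reads c0=2 → after 1×micro: 2; S1 reads c1=4 → after 1×micro: 2; S2 reads c0=2 → after 2×micro: 0 ⇒ (c0=2, c1=2, c2=0)
macro 3: S0 reads c0=2 → after 1×micro: 2; S1 reads c1=2 → after 1×micro: 4; S2 reads c0=2 → after 2×micro: 0 ⇒ (c0=2, c1=4, c2=0)
macro 4: S0 reads c0=2 → after 1×micro: 2; S1 reads c1=4 → after 1×micro: 2; S2 reads c0=2 → after 2×micro: 0 ⇒ (c0=2, c1=2, c2=0)
macro 5: S0 reads c0=2 → after 1×micro: 2; S1 reads c1=2 → after 1×micro: 4; S2 reads c0=2 → after 2×micro: 0 ⇒ (c0=2, c1=4, c2=0)
macro 6: S0 reads c0=2 → after 1×micro: 2; S1 reads c1=4 → after 1×micro: 2; S2 reads c0=2 → after 2×micro: 0 ⇒ (c0=2, c1=2, c2=0)
macro 7: S0 reads c0=2 → after 1×micro: 2; S1 reads c1=2 → after 1×micro: 4; S2 reads c0=2 → after 2×micro: 0 ⇒ (c0=2, c1=4, c2=0)

S2 state at macro-step 3 = 0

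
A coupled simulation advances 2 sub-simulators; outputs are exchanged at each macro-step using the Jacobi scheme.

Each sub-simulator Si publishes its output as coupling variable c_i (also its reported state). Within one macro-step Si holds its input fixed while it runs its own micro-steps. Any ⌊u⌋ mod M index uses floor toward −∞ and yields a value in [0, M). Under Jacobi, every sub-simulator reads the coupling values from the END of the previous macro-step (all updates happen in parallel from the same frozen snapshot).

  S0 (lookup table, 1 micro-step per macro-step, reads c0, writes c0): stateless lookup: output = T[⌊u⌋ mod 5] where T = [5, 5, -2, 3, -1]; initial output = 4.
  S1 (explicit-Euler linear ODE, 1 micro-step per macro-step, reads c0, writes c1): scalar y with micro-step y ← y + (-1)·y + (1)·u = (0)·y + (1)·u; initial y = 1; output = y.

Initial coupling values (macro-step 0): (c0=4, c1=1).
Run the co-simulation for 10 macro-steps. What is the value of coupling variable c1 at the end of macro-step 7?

macro 1: S0 reads c0=4 → after 1×micro: -1; S1 reads c0=4 → after 1×micro: 4 ⇒ (c0=-1, c1=4)
macro 2: S0 reads c0=-1 → after 1×micro: -1; S1 reads c0=-1 → after 1×micro: -1 ⇒ (c0=-1, c1=-1)
macro 3: S0 reads c0=-1 → after 1×micro: -1; S1 reads c0=-1 → after 1×micro: -1 ⇒ (c0=-1, c1=-1)
macro 4: S0 reads c0=-1 → after 1×micro: -1; S1 reads c0=-1 → after 1×micro: -1 ⇒ (c0=-1, c1=-1)
macro 5: S0 reads c0=-1 → after 1×micro: -1; S1 reads c0=-1 → after 1×micro: -1 ⇒ (c0=-1, c1=-1)
macro 6: S0 reads c0=-1 → after 1×micro: -1; S1 reads c0=-1 → after 1×micro: -1 ⇒ (c0=-1, c1=-1)
macro 7: S0 reads c0=-1 → after 1×micro: -1; S1 reads c0=-1 → after 1×micro: -1 ⇒ (c0=-1, c1=-1)
macro 8: S0 reads c0=-1 → after 1×micro: -1; S1 reads c0=-1 → after 1×micro: -1 ⇒ (c0=-1, c1=-1)
macro 9: S0 reads c0=-1 → after 1×micro: -1; S1 reads c0=-1 → after 1×micro: -1 ⇒ (c0=-1, c1=-1)
macro 10: S0 reads c0=-1 → after 1×micro: -1; S1 reads c0=-1 → after 1×micro: -1 ⇒ (c0=-1, c1=-1)

c1 at macro-step 7 = -1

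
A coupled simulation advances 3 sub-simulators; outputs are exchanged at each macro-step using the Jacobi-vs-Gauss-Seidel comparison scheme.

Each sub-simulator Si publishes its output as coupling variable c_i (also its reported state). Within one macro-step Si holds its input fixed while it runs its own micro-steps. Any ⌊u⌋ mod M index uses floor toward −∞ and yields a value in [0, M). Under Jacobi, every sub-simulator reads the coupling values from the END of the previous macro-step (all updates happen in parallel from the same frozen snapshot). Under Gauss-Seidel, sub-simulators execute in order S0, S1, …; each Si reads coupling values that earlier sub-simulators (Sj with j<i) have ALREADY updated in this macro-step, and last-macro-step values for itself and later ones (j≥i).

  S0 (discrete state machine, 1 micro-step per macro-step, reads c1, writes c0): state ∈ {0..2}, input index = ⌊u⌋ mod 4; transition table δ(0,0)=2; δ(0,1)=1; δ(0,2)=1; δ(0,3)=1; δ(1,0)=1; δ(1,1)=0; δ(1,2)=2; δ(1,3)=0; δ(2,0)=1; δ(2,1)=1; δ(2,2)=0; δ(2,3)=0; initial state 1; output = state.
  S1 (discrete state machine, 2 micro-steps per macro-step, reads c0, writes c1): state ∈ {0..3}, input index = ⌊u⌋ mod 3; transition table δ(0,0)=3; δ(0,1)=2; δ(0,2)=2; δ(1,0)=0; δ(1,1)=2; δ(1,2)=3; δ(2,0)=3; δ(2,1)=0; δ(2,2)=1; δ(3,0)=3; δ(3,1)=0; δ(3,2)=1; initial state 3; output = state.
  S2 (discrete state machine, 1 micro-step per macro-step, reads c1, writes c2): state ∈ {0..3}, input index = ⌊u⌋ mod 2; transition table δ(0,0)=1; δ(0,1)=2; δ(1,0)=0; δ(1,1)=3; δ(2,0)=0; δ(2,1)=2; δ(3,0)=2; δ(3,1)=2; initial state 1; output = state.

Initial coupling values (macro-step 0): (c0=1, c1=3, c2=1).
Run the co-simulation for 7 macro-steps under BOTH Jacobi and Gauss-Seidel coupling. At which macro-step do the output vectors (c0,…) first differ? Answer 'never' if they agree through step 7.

[Jacobi] macro 1: S0 reads c1=3 → after 1×micro: 0; S1 reads c0=1 → after 2×micro: 2; S2 reads c1=3 → after 1×micro: 3 ⇒ (c0=0, c1=2, c2=3)
[Jacobi] macro 2: S0 reads c1=2 → after 1×micro: 1; S1 reads c0=0 → after 2×micro: 3; S2 reads c1=2 → after 1×micro: 2 ⇒ (c0=1, c1=3, c2=2)
[Jacobi] macro 3: S0 reads c1=3 → after 1×micro: 0; S1 reads c0=1 → after 2×micro: 2; S2 reads c1=3 → after 1×micro: 2 ⇒ (c0=0, c1=2, c2=2)
[Jacobi] macro 4: S0 reads c1=2 → after 1×micro: 1; S1 reads c0=0 → after 2×micro: 3; S2 reads c1=2 → after 1×micro: 0 ⇒ (c0=1, c1=3, c2=0)
[Jacobi] macro 5: S0 reads c1=3 → after 1×micro: 0; S1 reads c0=1 → after 2×micro: 2; S2 reads c1=3 → after 1×micro: 2 ⇒ (c0=0, c1=2, c2=2)
[Jacobi] macro 6: S0 reads c1=2 → after 1×micro: 1; S1 reads c0=0 → after 2×micro: 3; S2 reads c1=2 → after 1×micro: 0 ⇒ (c0=1, c1=3, c2=0)
[Jacobi] macro 7: S0 reads c1=3 → after 1×micro: 0; S1 reads c0=1 → after 2×micro: 2; S2 reads c1=3 → after 1×micro: 2 ⇒ (c0=0, c1=2, c2=2)
[Gauss-Seidel] macro 1: S0 reads c1=3 → after 1×micro: 0; S1 reads c0=0 → after 2×micro: 3; S2 reads c1=3 → after 1×micro: 3 ⇒ (c0=0, c1=3, c2=3)
[Gauss-Seidel] macro 2: S0 reads c1=3 → after 1×micro: 1; S1 reads c0=1 → after 2×micro: 2; S2 reads c1=2 → after 1×micro: 2 ⇒ (c0=1, c1=2, c2=2)
[Gauss-Seidel] macro 3: S0 reads c1=2 → after 1×micro: 2; S1 reads c0=2 → after 2×micro: 3; S2 reads c1=3 → after 1×micro: 2 ⇒ (c0=2, c1=3, c2=2)
[Gauss-Seidel] macro 4: S0 reads c1=3 → after 1×micro: 0; S1 reads c0=0 → after 2×micro: 3; S2 reads c1=3 → after 1×micro: 2 ⇒ (c0=0, c1=3, c2=2)
[Gauss-Seidel] macro 5: S0 reads c1=3 → after 1×micro: 1; S1 reads c0=1 → after 2×micro: 2; S2 reads c1=2 → after 1×micro: 0 ⇒ (c0=1, c1=2, c2=0)
[Gauss-Seidel] macro 6: S0 reads c1=2 → after 1×micro: 2; S1 reads c0=2 → after 2×micro: 3; S2 reads c1=3 → after 1×micro: 2 ⇒ (c0=2, c1=3, c2=2)
[Gauss-Seidel] macro 7: S0 reads c1=3 → after 1×micro: 0; S1 reads c0=0 → after 2×micro: 3; S2 reads c1=3 → after 1×micro: 2 ⇒ (c0=0, c1=3, c2=2)

first divergence at macro-step: 1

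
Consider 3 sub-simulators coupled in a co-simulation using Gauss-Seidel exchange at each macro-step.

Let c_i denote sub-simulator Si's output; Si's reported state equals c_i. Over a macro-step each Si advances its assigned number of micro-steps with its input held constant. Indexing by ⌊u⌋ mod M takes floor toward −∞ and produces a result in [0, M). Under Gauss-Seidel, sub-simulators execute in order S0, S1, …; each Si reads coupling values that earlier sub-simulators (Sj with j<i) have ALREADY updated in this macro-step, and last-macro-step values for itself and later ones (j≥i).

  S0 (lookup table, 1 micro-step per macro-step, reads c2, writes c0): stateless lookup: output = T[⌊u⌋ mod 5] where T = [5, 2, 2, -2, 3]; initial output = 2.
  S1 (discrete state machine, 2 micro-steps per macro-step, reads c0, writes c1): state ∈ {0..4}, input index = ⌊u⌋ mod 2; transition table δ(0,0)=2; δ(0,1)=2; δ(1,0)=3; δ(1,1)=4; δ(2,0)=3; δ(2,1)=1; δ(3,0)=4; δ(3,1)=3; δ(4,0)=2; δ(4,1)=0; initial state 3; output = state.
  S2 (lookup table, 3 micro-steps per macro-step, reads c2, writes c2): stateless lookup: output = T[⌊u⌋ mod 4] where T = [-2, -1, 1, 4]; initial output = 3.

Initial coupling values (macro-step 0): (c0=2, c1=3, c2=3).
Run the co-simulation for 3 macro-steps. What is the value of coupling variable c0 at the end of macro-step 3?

macro 1: S0 reads c2=3 → after 1×micro: -2; S1 reads c0=-2 → after 2×micro: 2; S2 reads c2=3 → after 3×micro: 4 ⇒ (c0=-2, c1=2, c2=4)
macro 2: S0 reads c2=4 → after 1×micro: 3; S1 reads c0=3 → after 2×micro: 4; S2 reads c2=4 → after 3×micro: -2 ⇒ (c0=3, c1=4, c2=-2)
macro 3: S0 reads c2=-2 → after 1×micro: -2; S1 reads c0=-2 → after 2×micro: 3; S2 reads c2=-2 → after 3×micro: 1 ⇒ (c0=-2, c1=3, c2=1)

c0 at macro-step 3 = -2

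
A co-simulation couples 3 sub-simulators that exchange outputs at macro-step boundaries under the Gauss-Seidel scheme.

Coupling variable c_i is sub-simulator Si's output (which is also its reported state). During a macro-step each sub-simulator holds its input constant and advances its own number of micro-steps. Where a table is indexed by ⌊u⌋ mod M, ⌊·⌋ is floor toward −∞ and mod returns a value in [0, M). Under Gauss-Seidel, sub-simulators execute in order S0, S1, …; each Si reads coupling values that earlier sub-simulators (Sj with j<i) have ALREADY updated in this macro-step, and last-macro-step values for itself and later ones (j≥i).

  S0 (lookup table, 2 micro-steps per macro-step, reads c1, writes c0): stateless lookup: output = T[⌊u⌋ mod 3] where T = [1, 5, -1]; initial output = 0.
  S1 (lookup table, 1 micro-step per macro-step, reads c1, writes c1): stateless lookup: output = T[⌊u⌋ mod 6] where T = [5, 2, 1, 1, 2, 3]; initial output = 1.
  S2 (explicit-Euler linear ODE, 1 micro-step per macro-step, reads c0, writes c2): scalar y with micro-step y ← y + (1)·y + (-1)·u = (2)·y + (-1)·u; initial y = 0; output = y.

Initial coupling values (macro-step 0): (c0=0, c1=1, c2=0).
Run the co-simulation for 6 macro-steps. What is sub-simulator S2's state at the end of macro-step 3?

macro 1: S0 reads c1=1 → after 2×micro: 5; S1 reads c1=1 → after 1×micro: 2; S2 reads c0=5 → after 1×micro: -5 ⇒ (c0=5, c1=2, c2=-5)
macro 2: S0 reads c1=2 → after 2×micro: -1; S1 reads c1=2 → after 1×micro: 1; S2 reads c0=-1 → after 1×micro: -9 ⇒ (c0=-1, c1=1, c2=-9)
macro 3: S0 reads c1=1 → after 2×micro: 5; S1 reads c1=1 → after 1×micro: 2; S2 reads c0=5 → after 1×micro: -23 ⇒ (c0=5, c1=2, c2=-23)
macro 4: S0 reads c1=2 → after 2×micro: -1; S1 reads c1=2 → after 1×micro: 1; S2 reads c0=-1 → after 1×micro: -45 ⇒ (c0=-1, c1=1, c2=-45)
macro 5: S0 reads c1=1 → after 2×micro: 5; S1 reads c1=1 → after 1×micro: 2; S2 reads c0=5 → after 1×micro: -95 ⇒ (c0=5, c1=2, c2=-95)
macro 6: S0 reads c1=2 → after 2×micro: -1; S1 reads c1=2 → after 1×micro: 1; S2 reads c0=-1 → after 1×micro: -189 ⇒ (c0=-1, c1=1, c2=-189)

S2 state at macro-step 3 = -23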